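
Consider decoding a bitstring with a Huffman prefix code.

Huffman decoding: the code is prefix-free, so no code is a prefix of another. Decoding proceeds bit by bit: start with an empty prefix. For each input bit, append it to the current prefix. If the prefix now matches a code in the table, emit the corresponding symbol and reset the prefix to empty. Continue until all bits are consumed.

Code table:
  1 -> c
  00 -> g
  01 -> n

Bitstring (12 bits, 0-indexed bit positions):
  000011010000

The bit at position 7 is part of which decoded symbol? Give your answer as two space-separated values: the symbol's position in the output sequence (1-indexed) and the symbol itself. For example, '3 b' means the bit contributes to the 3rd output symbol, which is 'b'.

Answer: 5 n

Derivation:
Bit 0: prefix='0' (no match yet)
Bit 1: prefix='00' -> emit 'g', reset
Bit 2: prefix='0' (no match yet)
Bit 3: prefix='00' -> emit 'g', reset
Bit 4: prefix='1' -> emit 'c', reset
Bit 5: prefix='1' -> emit 'c', reset
Bit 6: prefix='0' (no match yet)
Bit 7: prefix='01' -> emit 'n', reset
Bit 8: prefix='0' (no match yet)
Bit 9: prefix='00' -> emit 'g', reset
Bit 10: prefix='0' (no match yet)
Bit 11: prefix='00' -> emit 'g', reset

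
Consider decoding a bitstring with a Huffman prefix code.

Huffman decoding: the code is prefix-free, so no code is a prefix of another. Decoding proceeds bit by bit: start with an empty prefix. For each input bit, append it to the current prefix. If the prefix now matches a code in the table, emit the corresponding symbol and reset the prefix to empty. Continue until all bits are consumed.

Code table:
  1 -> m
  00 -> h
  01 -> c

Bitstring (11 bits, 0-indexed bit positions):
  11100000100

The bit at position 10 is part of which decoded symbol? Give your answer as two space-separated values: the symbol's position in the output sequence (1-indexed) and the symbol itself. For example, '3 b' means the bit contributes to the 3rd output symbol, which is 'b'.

Answer: 7 h

Derivation:
Bit 0: prefix='1' -> emit 'm', reset
Bit 1: prefix='1' -> emit 'm', reset
Bit 2: prefix='1' -> emit 'm', reset
Bit 3: prefix='0' (no match yet)
Bit 4: prefix='00' -> emit 'h', reset
Bit 5: prefix='0' (no match yet)
Bit 6: prefix='00' -> emit 'h', reset
Bit 7: prefix='0' (no match yet)
Bit 8: prefix='01' -> emit 'c', reset
Bit 9: prefix='0' (no match yet)
Bit 10: prefix='00' -> emit 'h', reset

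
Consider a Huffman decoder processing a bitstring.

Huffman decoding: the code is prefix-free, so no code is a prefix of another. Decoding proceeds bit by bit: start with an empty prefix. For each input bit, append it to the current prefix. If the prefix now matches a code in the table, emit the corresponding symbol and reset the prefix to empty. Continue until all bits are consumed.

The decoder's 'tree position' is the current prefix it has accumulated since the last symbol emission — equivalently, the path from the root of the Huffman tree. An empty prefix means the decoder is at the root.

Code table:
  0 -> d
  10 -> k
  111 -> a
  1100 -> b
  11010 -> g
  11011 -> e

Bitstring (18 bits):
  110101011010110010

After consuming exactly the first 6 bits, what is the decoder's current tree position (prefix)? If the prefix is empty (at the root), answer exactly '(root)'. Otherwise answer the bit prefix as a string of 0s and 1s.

Answer: 1

Derivation:
Bit 0: prefix='1' (no match yet)
Bit 1: prefix='11' (no match yet)
Bit 2: prefix='110' (no match yet)
Bit 3: prefix='1101' (no match yet)
Bit 4: prefix='11010' -> emit 'g', reset
Bit 5: prefix='1' (no match yet)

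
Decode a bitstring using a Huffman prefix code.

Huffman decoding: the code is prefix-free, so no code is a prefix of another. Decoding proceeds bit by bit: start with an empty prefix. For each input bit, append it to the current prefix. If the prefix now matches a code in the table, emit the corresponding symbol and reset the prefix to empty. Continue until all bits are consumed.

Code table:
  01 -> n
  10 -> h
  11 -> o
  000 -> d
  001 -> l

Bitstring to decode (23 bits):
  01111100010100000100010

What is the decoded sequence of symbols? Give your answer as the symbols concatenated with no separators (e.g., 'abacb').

Answer: noodhhdndh

Derivation:
Bit 0: prefix='0' (no match yet)
Bit 1: prefix='01' -> emit 'n', reset
Bit 2: prefix='1' (no match yet)
Bit 3: prefix='11' -> emit 'o', reset
Bit 4: prefix='1' (no match yet)
Bit 5: prefix='11' -> emit 'o', reset
Bit 6: prefix='0' (no match yet)
Bit 7: prefix='00' (no match yet)
Bit 8: prefix='000' -> emit 'd', reset
Bit 9: prefix='1' (no match yet)
Bit 10: prefix='10' -> emit 'h', reset
Bit 11: prefix='1' (no match yet)
Bit 12: prefix='10' -> emit 'h', reset
Bit 13: prefix='0' (no match yet)
Bit 14: prefix='00' (no match yet)
Bit 15: prefix='000' -> emit 'd', reset
Bit 16: prefix='0' (no match yet)
Bit 17: prefix='01' -> emit 'n', reset
Bit 18: prefix='0' (no match yet)
Bit 19: prefix='00' (no match yet)
Bit 20: prefix='000' -> emit 'd', reset
Bit 21: prefix='1' (no match yet)
Bit 22: prefix='10' -> emit 'h', reset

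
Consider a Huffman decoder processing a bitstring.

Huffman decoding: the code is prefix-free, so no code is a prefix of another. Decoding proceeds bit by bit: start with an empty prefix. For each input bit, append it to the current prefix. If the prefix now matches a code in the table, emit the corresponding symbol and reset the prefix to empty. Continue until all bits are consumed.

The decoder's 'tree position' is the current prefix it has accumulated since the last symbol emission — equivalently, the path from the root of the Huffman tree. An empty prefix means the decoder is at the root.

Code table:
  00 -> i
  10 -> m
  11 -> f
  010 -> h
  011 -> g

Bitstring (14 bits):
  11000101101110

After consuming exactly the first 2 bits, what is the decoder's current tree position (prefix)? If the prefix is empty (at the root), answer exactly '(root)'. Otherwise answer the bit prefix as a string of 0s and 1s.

Bit 0: prefix='1' (no match yet)
Bit 1: prefix='11' -> emit 'f', reset

Answer: (root)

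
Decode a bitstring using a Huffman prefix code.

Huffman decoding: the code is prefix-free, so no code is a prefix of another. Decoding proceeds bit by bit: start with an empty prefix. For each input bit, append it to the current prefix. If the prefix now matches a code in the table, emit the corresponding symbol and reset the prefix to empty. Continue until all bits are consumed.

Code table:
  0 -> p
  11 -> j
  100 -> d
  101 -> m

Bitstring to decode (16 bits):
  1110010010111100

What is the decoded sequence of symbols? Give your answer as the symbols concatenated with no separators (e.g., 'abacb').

Answer: jddmjd

Derivation:
Bit 0: prefix='1' (no match yet)
Bit 1: prefix='11' -> emit 'j', reset
Bit 2: prefix='1' (no match yet)
Bit 3: prefix='10' (no match yet)
Bit 4: prefix='100' -> emit 'd', reset
Bit 5: prefix='1' (no match yet)
Bit 6: prefix='10' (no match yet)
Bit 7: prefix='100' -> emit 'd', reset
Bit 8: prefix='1' (no match yet)
Bit 9: prefix='10' (no match yet)
Bit 10: prefix='101' -> emit 'm', reset
Bit 11: prefix='1' (no match yet)
Bit 12: prefix='11' -> emit 'j', reset
Bit 13: prefix='1' (no match yet)
Bit 14: prefix='10' (no match yet)
Bit 15: prefix='100' -> emit 'd', reset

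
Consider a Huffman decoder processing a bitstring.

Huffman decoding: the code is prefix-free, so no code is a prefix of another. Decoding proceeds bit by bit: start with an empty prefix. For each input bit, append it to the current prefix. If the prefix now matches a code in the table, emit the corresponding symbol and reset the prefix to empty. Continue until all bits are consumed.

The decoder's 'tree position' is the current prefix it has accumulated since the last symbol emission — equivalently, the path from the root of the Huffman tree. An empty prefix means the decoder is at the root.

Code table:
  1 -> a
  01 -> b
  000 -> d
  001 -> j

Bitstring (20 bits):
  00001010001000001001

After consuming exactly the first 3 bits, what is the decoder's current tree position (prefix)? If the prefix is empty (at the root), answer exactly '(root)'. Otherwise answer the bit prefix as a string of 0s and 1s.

Answer: (root)

Derivation:
Bit 0: prefix='0' (no match yet)
Bit 1: prefix='00' (no match yet)
Bit 2: prefix='000' -> emit 'd', reset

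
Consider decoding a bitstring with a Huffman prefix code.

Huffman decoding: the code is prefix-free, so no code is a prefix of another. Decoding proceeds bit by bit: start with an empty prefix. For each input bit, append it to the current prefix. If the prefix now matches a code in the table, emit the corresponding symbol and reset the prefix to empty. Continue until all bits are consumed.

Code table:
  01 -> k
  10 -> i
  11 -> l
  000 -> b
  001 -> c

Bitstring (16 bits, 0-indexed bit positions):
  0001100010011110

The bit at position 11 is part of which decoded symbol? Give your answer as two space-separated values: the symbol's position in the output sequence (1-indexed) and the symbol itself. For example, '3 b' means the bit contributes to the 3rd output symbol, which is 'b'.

Answer: 5 k

Derivation:
Bit 0: prefix='0' (no match yet)
Bit 1: prefix='00' (no match yet)
Bit 2: prefix='000' -> emit 'b', reset
Bit 3: prefix='1' (no match yet)
Bit 4: prefix='11' -> emit 'l', reset
Bit 5: prefix='0' (no match yet)
Bit 6: prefix='00' (no match yet)
Bit 7: prefix='000' -> emit 'b', reset
Bit 8: prefix='1' (no match yet)
Bit 9: prefix='10' -> emit 'i', reset
Bit 10: prefix='0' (no match yet)
Bit 11: prefix='01' -> emit 'k', reset
Bit 12: prefix='1' (no match yet)
Bit 13: prefix='11' -> emit 'l', reset
Bit 14: prefix='1' (no match yet)
Bit 15: prefix='10' -> emit 'i', reset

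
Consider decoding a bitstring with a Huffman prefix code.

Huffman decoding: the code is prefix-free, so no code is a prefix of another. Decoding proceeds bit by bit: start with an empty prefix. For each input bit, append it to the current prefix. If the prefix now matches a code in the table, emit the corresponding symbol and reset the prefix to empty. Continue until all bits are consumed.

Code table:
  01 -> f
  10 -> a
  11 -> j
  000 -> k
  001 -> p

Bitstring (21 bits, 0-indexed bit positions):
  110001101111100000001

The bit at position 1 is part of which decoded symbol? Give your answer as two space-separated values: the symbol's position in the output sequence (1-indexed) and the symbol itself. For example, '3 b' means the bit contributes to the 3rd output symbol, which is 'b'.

Bit 0: prefix='1' (no match yet)
Bit 1: prefix='11' -> emit 'j', reset
Bit 2: prefix='0' (no match yet)
Bit 3: prefix='00' (no match yet)
Bit 4: prefix='000' -> emit 'k', reset
Bit 5: prefix='1' (no match yet)

Answer: 1 j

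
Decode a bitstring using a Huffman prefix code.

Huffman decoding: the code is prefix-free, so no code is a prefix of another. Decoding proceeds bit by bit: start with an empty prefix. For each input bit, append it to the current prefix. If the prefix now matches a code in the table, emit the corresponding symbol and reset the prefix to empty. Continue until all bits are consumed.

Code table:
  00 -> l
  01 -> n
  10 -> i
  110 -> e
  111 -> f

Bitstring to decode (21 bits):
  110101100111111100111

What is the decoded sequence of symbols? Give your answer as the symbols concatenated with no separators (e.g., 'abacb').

Bit 0: prefix='1' (no match yet)
Bit 1: prefix='11' (no match yet)
Bit 2: prefix='110' -> emit 'e', reset
Bit 3: prefix='1' (no match yet)
Bit 4: prefix='10' -> emit 'i', reset
Bit 5: prefix='1' (no match yet)
Bit 6: prefix='11' (no match yet)
Bit 7: prefix='110' -> emit 'e', reset
Bit 8: prefix='0' (no match yet)
Bit 9: prefix='01' -> emit 'n', reset
Bit 10: prefix='1' (no match yet)
Bit 11: prefix='11' (no match yet)
Bit 12: prefix='111' -> emit 'f', reset
Bit 13: prefix='1' (no match yet)
Bit 14: prefix='11' (no match yet)
Bit 15: prefix='111' -> emit 'f', reset
Bit 16: prefix='0' (no match yet)
Bit 17: prefix='00' -> emit 'l', reset
Bit 18: prefix='1' (no match yet)
Bit 19: prefix='11' (no match yet)
Bit 20: prefix='111' -> emit 'f', reset

Answer: eienfflf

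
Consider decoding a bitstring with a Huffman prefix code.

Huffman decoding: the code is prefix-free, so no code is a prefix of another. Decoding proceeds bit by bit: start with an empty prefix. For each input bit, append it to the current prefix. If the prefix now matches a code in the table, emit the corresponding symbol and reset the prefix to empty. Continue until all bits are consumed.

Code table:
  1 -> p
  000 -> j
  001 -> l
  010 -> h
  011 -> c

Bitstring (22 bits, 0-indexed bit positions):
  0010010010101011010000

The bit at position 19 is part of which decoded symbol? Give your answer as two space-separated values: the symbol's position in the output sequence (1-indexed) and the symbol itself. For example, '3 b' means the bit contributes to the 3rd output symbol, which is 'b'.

Bit 0: prefix='0' (no match yet)
Bit 1: prefix='00' (no match yet)
Bit 2: prefix='001' -> emit 'l', reset
Bit 3: prefix='0' (no match yet)
Bit 4: prefix='00' (no match yet)
Bit 5: prefix='001' -> emit 'l', reset
Bit 6: prefix='0' (no match yet)
Bit 7: prefix='00' (no match yet)
Bit 8: prefix='001' -> emit 'l', reset
Bit 9: prefix='0' (no match yet)
Bit 10: prefix='01' (no match yet)
Bit 11: prefix='010' -> emit 'h', reset
Bit 12: prefix='1' -> emit 'p', reset
Bit 13: prefix='0' (no match yet)
Bit 14: prefix='01' (no match yet)
Bit 15: prefix='011' -> emit 'c', reset
Bit 16: prefix='0' (no match yet)
Bit 17: prefix='01' (no match yet)
Bit 18: prefix='010' -> emit 'h', reset
Bit 19: prefix='0' (no match yet)
Bit 20: prefix='00' (no match yet)
Bit 21: prefix='000' -> emit 'j', reset

Answer: 8 j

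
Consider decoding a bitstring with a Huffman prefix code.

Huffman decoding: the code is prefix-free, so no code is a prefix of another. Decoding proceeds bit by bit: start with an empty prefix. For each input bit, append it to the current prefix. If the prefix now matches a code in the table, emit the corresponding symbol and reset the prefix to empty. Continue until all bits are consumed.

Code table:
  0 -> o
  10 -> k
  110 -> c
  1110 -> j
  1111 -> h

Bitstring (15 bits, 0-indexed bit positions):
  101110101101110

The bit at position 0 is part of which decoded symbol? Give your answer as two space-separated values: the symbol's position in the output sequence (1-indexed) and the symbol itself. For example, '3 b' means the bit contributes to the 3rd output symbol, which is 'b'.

Bit 0: prefix='1' (no match yet)
Bit 1: prefix='10' -> emit 'k', reset
Bit 2: prefix='1' (no match yet)
Bit 3: prefix='11' (no match yet)
Bit 4: prefix='111' (no match yet)

Answer: 1 k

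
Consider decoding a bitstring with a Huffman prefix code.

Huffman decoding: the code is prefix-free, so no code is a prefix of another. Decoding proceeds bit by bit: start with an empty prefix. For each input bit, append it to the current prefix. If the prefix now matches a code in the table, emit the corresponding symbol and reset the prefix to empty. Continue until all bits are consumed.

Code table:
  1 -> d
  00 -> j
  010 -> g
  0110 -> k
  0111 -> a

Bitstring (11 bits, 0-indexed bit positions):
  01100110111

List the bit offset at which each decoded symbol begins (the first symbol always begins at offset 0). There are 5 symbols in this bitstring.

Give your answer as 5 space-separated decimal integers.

Answer: 0 4 8 9 10

Derivation:
Bit 0: prefix='0' (no match yet)
Bit 1: prefix='01' (no match yet)
Bit 2: prefix='011' (no match yet)
Bit 3: prefix='0110' -> emit 'k', reset
Bit 4: prefix='0' (no match yet)
Bit 5: prefix='01' (no match yet)
Bit 6: prefix='011' (no match yet)
Bit 7: prefix='0110' -> emit 'k', reset
Bit 8: prefix='1' -> emit 'd', reset
Bit 9: prefix='1' -> emit 'd', reset
Bit 10: prefix='1' -> emit 'd', reset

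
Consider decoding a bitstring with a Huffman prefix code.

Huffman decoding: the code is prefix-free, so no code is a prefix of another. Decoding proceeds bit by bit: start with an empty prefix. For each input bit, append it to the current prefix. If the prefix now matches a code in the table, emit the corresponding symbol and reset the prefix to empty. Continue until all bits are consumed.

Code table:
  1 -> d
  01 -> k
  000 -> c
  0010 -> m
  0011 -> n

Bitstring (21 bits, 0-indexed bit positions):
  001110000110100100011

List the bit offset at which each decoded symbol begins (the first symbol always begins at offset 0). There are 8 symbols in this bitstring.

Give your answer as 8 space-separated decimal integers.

Bit 0: prefix='0' (no match yet)
Bit 1: prefix='00' (no match yet)
Bit 2: prefix='001' (no match yet)
Bit 3: prefix='0011' -> emit 'n', reset
Bit 4: prefix='1' -> emit 'd', reset
Bit 5: prefix='0' (no match yet)
Bit 6: prefix='00' (no match yet)
Bit 7: prefix='000' -> emit 'c', reset
Bit 8: prefix='0' (no match yet)
Bit 9: prefix='01' -> emit 'k', reset
Bit 10: prefix='1' -> emit 'd', reset
Bit 11: prefix='0' (no match yet)
Bit 12: prefix='01' -> emit 'k', reset
Bit 13: prefix='0' (no match yet)
Bit 14: prefix='00' (no match yet)
Bit 15: prefix='001' (no match yet)
Bit 16: prefix='0010' -> emit 'm', reset
Bit 17: prefix='0' (no match yet)
Bit 18: prefix='00' (no match yet)
Bit 19: prefix='001' (no match yet)
Bit 20: prefix='0011' -> emit 'n', reset

Answer: 0 4 5 8 10 11 13 17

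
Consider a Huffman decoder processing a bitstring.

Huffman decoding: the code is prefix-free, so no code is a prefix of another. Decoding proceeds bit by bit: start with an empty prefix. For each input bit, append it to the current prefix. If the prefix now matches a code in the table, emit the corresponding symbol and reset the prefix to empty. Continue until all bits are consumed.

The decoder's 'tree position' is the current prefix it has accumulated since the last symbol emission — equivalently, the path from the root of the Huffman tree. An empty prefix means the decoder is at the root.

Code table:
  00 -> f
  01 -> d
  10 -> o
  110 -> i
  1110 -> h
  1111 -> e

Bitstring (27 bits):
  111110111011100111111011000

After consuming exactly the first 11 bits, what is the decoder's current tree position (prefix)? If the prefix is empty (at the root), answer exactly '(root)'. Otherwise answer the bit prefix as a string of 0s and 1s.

Answer: 1

Derivation:
Bit 0: prefix='1' (no match yet)
Bit 1: prefix='11' (no match yet)
Bit 2: prefix='111' (no match yet)
Bit 3: prefix='1111' -> emit 'e', reset
Bit 4: prefix='1' (no match yet)
Bit 5: prefix='10' -> emit 'o', reset
Bit 6: prefix='1' (no match yet)
Bit 7: prefix='11' (no match yet)
Bit 8: prefix='111' (no match yet)
Bit 9: prefix='1110' -> emit 'h', reset
Bit 10: prefix='1' (no match yet)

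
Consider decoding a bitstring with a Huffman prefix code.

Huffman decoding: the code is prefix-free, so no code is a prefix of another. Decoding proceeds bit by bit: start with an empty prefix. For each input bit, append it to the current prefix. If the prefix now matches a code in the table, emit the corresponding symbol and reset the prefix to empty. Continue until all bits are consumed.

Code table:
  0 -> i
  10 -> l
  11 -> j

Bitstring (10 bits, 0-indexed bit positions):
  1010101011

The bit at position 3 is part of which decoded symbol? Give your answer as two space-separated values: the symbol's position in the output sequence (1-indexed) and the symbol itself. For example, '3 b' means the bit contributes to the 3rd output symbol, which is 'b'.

Answer: 2 l

Derivation:
Bit 0: prefix='1' (no match yet)
Bit 1: prefix='10' -> emit 'l', reset
Bit 2: prefix='1' (no match yet)
Bit 3: prefix='10' -> emit 'l', reset
Bit 4: prefix='1' (no match yet)
Bit 5: prefix='10' -> emit 'l', reset
Bit 6: prefix='1' (no match yet)
Bit 7: prefix='10' -> emit 'l', reset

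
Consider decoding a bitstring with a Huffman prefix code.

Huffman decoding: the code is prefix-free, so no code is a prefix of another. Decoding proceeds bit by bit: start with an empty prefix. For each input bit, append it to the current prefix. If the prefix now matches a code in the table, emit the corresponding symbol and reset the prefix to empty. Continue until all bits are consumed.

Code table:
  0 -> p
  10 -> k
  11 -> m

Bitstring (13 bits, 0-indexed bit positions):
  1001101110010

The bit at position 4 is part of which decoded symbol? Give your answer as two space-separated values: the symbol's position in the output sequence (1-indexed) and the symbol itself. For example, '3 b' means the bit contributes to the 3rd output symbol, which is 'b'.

Answer: 3 m

Derivation:
Bit 0: prefix='1' (no match yet)
Bit 1: prefix='10' -> emit 'k', reset
Bit 2: prefix='0' -> emit 'p', reset
Bit 3: prefix='1' (no match yet)
Bit 4: prefix='11' -> emit 'm', reset
Bit 5: prefix='0' -> emit 'p', reset
Bit 6: prefix='1' (no match yet)
Bit 7: prefix='11' -> emit 'm', reset
Bit 8: prefix='1' (no match yet)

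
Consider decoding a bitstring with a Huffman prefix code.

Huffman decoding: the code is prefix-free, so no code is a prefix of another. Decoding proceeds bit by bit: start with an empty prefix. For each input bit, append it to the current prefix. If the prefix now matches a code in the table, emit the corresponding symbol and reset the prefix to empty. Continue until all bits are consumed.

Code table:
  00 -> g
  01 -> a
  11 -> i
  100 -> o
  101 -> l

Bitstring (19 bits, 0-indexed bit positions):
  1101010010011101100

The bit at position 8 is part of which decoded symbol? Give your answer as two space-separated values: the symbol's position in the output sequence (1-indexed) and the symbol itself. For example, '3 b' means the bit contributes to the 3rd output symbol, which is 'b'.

Bit 0: prefix='1' (no match yet)
Bit 1: prefix='11' -> emit 'i', reset
Bit 2: prefix='0' (no match yet)
Bit 3: prefix='01' -> emit 'a', reset
Bit 4: prefix='0' (no match yet)
Bit 5: prefix='01' -> emit 'a', reset
Bit 6: prefix='0' (no match yet)
Bit 7: prefix='00' -> emit 'g', reset
Bit 8: prefix='1' (no match yet)
Bit 9: prefix='10' (no match yet)
Bit 10: prefix='100' -> emit 'o', reset
Bit 11: prefix='1' (no match yet)
Bit 12: prefix='11' -> emit 'i', reset

Answer: 5 o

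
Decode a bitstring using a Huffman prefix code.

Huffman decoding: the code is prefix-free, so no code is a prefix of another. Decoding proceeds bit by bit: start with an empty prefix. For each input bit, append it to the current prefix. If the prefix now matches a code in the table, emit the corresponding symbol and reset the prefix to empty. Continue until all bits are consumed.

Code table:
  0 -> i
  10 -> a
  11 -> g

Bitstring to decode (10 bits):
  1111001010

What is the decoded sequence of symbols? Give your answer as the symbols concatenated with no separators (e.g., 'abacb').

Bit 0: prefix='1' (no match yet)
Bit 1: prefix='11' -> emit 'g', reset
Bit 2: prefix='1' (no match yet)
Bit 3: prefix='11' -> emit 'g', reset
Bit 4: prefix='0' -> emit 'i', reset
Bit 5: prefix='0' -> emit 'i', reset
Bit 6: prefix='1' (no match yet)
Bit 7: prefix='10' -> emit 'a', reset
Bit 8: prefix='1' (no match yet)
Bit 9: prefix='10' -> emit 'a', reset

Answer: ggiiaa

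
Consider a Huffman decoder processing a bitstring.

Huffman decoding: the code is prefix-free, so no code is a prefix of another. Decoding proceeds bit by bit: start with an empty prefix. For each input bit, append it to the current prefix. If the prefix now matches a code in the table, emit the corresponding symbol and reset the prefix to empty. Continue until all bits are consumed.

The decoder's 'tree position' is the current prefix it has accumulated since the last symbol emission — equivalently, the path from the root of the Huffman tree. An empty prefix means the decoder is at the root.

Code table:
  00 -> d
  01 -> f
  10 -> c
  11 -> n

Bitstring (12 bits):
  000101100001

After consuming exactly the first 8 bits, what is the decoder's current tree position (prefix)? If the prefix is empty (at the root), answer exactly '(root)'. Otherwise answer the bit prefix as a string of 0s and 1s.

Bit 0: prefix='0' (no match yet)
Bit 1: prefix='00' -> emit 'd', reset
Bit 2: prefix='0' (no match yet)
Bit 3: prefix='01' -> emit 'f', reset
Bit 4: prefix='0' (no match yet)
Bit 5: prefix='01' -> emit 'f', reset
Bit 6: prefix='1' (no match yet)
Bit 7: prefix='10' -> emit 'c', reset

Answer: (root)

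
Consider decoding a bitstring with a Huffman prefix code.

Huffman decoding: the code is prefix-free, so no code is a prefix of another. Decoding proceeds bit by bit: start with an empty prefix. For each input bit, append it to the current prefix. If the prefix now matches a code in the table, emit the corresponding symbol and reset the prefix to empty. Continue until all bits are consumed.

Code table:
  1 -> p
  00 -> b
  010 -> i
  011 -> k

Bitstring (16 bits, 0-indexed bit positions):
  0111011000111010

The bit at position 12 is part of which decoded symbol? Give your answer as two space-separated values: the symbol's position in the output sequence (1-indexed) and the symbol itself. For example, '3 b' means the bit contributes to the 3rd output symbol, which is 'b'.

Answer: 6 p

Derivation:
Bit 0: prefix='0' (no match yet)
Bit 1: prefix='01' (no match yet)
Bit 2: prefix='011' -> emit 'k', reset
Bit 3: prefix='1' -> emit 'p', reset
Bit 4: prefix='0' (no match yet)
Bit 5: prefix='01' (no match yet)
Bit 6: prefix='011' -> emit 'k', reset
Bit 7: prefix='0' (no match yet)
Bit 8: prefix='00' -> emit 'b', reset
Bit 9: prefix='0' (no match yet)
Bit 10: prefix='01' (no match yet)
Bit 11: prefix='011' -> emit 'k', reset
Bit 12: prefix='1' -> emit 'p', reset
Bit 13: prefix='0' (no match yet)
Bit 14: prefix='01' (no match yet)
Bit 15: prefix='010' -> emit 'i', reset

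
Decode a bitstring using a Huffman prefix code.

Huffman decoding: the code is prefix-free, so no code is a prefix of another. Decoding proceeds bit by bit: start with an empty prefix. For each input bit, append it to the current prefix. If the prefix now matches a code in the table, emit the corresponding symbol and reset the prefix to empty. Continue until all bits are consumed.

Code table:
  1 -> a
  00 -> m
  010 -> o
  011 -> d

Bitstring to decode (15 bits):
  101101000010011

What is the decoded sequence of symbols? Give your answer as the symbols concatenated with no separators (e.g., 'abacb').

Bit 0: prefix='1' -> emit 'a', reset
Bit 1: prefix='0' (no match yet)
Bit 2: prefix='01' (no match yet)
Bit 3: prefix='011' -> emit 'd', reset
Bit 4: prefix='0' (no match yet)
Bit 5: prefix='01' (no match yet)
Bit 6: prefix='010' -> emit 'o', reset
Bit 7: prefix='0' (no match yet)
Bit 8: prefix='00' -> emit 'm', reset
Bit 9: prefix='0' (no match yet)
Bit 10: prefix='01' (no match yet)
Bit 11: prefix='010' -> emit 'o', reset
Bit 12: prefix='0' (no match yet)
Bit 13: prefix='01' (no match yet)
Bit 14: prefix='011' -> emit 'd', reset

Answer: adomod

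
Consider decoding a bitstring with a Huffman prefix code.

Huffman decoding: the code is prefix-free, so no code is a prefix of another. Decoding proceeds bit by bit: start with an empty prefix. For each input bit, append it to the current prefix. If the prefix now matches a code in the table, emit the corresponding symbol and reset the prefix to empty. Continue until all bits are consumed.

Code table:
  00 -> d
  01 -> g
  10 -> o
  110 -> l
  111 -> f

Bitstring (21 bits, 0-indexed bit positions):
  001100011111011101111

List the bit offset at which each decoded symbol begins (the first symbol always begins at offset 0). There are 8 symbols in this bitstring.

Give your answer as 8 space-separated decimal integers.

Answer: 0 2 5 7 10 13 16 18

Derivation:
Bit 0: prefix='0' (no match yet)
Bit 1: prefix='00' -> emit 'd', reset
Bit 2: prefix='1' (no match yet)
Bit 3: prefix='11' (no match yet)
Bit 4: prefix='110' -> emit 'l', reset
Bit 5: prefix='0' (no match yet)
Bit 6: prefix='00' -> emit 'd', reset
Bit 7: prefix='1' (no match yet)
Bit 8: prefix='11' (no match yet)
Bit 9: prefix='111' -> emit 'f', reset
Bit 10: prefix='1' (no match yet)
Bit 11: prefix='11' (no match yet)
Bit 12: prefix='110' -> emit 'l', reset
Bit 13: prefix='1' (no match yet)
Bit 14: prefix='11' (no match yet)
Bit 15: prefix='111' -> emit 'f', reset
Bit 16: prefix='0' (no match yet)
Bit 17: prefix='01' -> emit 'g', reset
Bit 18: prefix='1' (no match yet)
Bit 19: prefix='11' (no match yet)
Bit 20: prefix='111' -> emit 'f', reset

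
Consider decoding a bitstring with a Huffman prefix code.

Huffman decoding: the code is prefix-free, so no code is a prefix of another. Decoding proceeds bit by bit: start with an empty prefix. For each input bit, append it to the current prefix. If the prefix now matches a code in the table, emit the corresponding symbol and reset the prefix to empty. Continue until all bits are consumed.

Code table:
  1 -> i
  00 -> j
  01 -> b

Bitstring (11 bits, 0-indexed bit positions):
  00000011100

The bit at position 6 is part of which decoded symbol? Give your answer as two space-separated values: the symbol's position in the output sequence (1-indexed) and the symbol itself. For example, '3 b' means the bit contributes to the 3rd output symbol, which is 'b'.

Bit 0: prefix='0' (no match yet)
Bit 1: prefix='00' -> emit 'j', reset
Bit 2: prefix='0' (no match yet)
Bit 3: prefix='00' -> emit 'j', reset
Bit 4: prefix='0' (no match yet)
Bit 5: prefix='00' -> emit 'j', reset
Bit 6: prefix='1' -> emit 'i', reset
Bit 7: prefix='1' -> emit 'i', reset
Bit 8: prefix='1' -> emit 'i', reset
Bit 9: prefix='0' (no match yet)
Bit 10: prefix='00' -> emit 'j', reset

Answer: 4 i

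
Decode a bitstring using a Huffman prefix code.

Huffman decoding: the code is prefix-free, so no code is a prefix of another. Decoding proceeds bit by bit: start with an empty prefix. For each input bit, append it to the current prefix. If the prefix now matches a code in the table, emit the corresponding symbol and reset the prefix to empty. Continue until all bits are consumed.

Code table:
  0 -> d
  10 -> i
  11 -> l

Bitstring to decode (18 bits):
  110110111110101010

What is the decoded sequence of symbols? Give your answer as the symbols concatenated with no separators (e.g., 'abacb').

Bit 0: prefix='1' (no match yet)
Bit 1: prefix='11' -> emit 'l', reset
Bit 2: prefix='0' -> emit 'd', reset
Bit 3: prefix='1' (no match yet)
Bit 4: prefix='11' -> emit 'l', reset
Bit 5: prefix='0' -> emit 'd', reset
Bit 6: prefix='1' (no match yet)
Bit 7: prefix='11' -> emit 'l', reset
Bit 8: prefix='1' (no match yet)
Bit 9: prefix='11' -> emit 'l', reset
Bit 10: prefix='1' (no match yet)
Bit 11: prefix='10' -> emit 'i', reset
Bit 12: prefix='1' (no match yet)
Bit 13: prefix='10' -> emit 'i', reset
Bit 14: prefix='1' (no match yet)
Bit 15: prefix='10' -> emit 'i', reset
Bit 16: prefix='1' (no match yet)
Bit 17: prefix='10' -> emit 'i', reset

Answer: ldldlliiii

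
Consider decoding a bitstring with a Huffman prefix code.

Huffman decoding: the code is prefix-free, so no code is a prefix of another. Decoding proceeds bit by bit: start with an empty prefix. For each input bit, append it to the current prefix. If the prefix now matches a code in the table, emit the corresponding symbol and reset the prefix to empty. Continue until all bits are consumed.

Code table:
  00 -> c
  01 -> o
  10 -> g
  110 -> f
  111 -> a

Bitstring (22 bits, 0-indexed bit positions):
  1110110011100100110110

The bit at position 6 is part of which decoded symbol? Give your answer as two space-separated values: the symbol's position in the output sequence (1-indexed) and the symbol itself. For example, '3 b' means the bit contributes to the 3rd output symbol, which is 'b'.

Bit 0: prefix='1' (no match yet)
Bit 1: prefix='11' (no match yet)
Bit 2: prefix='111' -> emit 'a', reset
Bit 3: prefix='0' (no match yet)
Bit 4: prefix='01' -> emit 'o', reset
Bit 5: prefix='1' (no match yet)
Bit 6: prefix='10' -> emit 'g', reset
Bit 7: prefix='0' (no match yet)
Bit 8: prefix='01' -> emit 'o', reset
Bit 9: prefix='1' (no match yet)
Bit 10: prefix='11' (no match yet)

Answer: 3 g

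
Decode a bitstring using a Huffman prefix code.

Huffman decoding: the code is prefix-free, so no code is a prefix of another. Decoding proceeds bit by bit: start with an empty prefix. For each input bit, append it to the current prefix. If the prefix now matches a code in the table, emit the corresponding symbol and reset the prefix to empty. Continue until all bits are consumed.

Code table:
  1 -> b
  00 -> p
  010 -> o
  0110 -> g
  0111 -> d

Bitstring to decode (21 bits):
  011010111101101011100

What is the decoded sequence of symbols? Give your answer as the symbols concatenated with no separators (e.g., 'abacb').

Answer: gbdbgbdp

Derivation:
Bit 0: prefix='0' (no match yet)
Bit 1: prefix='01' (no match yet)
Bit 2: prefix='011' (no match yet)
Bit 3: prefix='0110' -> emit 'g', reset
Bit 4: prefix='1' -> emit 'b', reset
Bit 5: prefix='0' (no match yet)
Bit 6: prefix='01' (no match yet)
Bit 7: prefix='011' (no match yet)
Bit 8: prefix='0111' -> emit 'd', reset
Bit 9: prefix='1' -> emit 'b', reset
Bit 10: prefix='0' (no match yet)
Bit 11: prefix='01' (no match yet)
Bit 12: prefix='011' (no match yet)
Bit 13: prefix='0110' -> emit 'g', reset
Bit 14: prefix='1' -> emit 'b', reset
Bit 15: prefix='0' (no match yet)
Bit 16: prefix='01' (no match yet)
Bit 17: prefix='011' (no match yet)
Bit 18: prefix='0111' -> emit 'd', reset
Bit 19: prefix='0' (no match yet)
Bit 20: prefix='00' -> emit 'p', reset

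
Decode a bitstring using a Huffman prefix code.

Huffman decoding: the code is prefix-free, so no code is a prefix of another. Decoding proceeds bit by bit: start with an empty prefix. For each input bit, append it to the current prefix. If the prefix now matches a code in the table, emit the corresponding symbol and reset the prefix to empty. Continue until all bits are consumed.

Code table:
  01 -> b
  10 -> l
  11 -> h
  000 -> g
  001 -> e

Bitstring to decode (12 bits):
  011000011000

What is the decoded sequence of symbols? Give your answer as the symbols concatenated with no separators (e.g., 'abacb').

Bit 0: prefix='0' (no match yet)
Bit 1: prefix='01' -> emit 'b', reset
Bit 2: prefix='1' (no match yet)
Bit 3: prefix='10' -> emit 'l', reset
Bit 4: prefix='0' (no match yet)
Bit 5: prefix='00' (no match yet)
Bit 6: prefix='000' -> emit 'g', reset
Bit 7: prefix='1' (no match yet)
Bit 8: prefix='11' -> emit 'h', reset
Bit 9: prefix='0' (no match yet)
Bit 10: prefix='00' (no match yet)
Bit 11: prefix='000' -> emit 'g', reset

Answer: blghg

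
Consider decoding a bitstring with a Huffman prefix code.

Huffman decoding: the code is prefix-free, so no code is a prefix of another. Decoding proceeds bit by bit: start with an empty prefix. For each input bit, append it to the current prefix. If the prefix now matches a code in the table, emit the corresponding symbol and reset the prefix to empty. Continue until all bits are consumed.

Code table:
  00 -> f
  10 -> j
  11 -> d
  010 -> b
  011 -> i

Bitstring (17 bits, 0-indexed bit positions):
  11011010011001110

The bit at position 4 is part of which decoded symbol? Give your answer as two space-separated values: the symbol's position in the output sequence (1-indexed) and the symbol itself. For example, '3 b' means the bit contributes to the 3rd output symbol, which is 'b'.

Answer: 2 i

Derivation:
Bit 0: prefix='1' (no match yet)
Bit 1: prefix='11' -> emit 'd', reset
Bit 2: prefix='0' (no match yet)
Bit 3: prefix='01' (no match yet)
Bit 4: prefix='011' -> emit 'i', reset
Bit 5: prefix='0' (no match yet)
Bit 6: prefix='01' (no match yet)
Bit 7: prefix='010' -> emit 'b', reset
Bit 8: prefix='0' (no match yet)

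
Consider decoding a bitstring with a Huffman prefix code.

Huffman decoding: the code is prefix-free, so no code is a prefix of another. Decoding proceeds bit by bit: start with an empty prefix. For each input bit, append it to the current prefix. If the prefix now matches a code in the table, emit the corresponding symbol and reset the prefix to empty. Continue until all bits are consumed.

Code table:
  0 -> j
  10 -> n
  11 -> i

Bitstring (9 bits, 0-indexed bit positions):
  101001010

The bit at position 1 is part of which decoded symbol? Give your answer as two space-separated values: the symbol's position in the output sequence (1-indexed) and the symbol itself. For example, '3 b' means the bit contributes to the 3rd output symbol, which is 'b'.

Answer: 1 n

Derivation:
Bit 0: prefix='1' (no match yet)
Bit 1: prefix='10' -> emit 'n', reset
Bit 2: prefix='1' (no match yet)
Bit 3: prefix='10' -> emit 'n', reset
Bit 4: prefix='0' -> emit 'j', reset
Bit 5: prefix='1' (no match yet)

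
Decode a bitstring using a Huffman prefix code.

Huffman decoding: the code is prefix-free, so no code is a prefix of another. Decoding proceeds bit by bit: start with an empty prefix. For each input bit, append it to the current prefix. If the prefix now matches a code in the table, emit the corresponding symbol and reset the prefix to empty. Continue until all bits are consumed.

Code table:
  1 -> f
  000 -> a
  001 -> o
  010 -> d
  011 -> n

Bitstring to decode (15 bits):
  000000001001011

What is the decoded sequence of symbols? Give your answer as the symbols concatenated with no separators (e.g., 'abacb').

Bit 0: prefix='0' (no match yet)
Bit 1: prefix='00' (no match yet)
Bit 2: prefix='000' -> emit 'a', reset
Bit 3: prefix='0' (no match yet)
Bit 4: prefix='00' (no match yet)
Bit 5: prefix='000' -> emit 'a', reset
Bit 6: prefix='0' (no match yet)
Bit 7: prefix='00' (no match yet)
Bit 8: prefix='001' -> emit 'o', reset
Bit 9: prefix='0' (no match yet)
Bit 10: prefix='00' (no match yet)
Bit 11: prefix='001' -> emit 'o', reset
Bit 12: prefix='0' (no match yet)
Bit 13: prefix='01' (no match yet)
Bit 14: prefix='011' -> emit 'n', reset

Answer: aaoon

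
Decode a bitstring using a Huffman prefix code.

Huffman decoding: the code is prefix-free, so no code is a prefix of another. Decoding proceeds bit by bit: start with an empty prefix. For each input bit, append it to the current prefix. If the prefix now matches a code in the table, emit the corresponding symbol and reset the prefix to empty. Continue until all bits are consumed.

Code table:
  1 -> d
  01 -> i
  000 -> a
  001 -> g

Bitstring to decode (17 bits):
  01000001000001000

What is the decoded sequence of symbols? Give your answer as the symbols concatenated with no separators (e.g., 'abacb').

Answer: iagaga

Derivation:
Bit 0: prefix='0' (no match yet)
Bit 1: prefix='01' -> emit 'i', reset
Bit 2: prefix='0' (no match yet)
Bit 3: prefix='00' (no match yet)
Bit 4: prefix='000' -> emit 'a', reset
Bit 5: prefix='0' (no match yet)
Bit 6: prefix='00' (no match yet)
Bit 7: prefix='001' -> emit 'g', reset
Bit 8: prefix='0' (no match yet)
Bit 9: prefix='00' (no match yet)
Bit 10: prefix='000' -> emit 'a', reset
Bit 11: prefix='0' (no match yet)
Bit 12: prefix='00' (no match yet)
Bit 13: prefix='001' -> emit 'g', reset
Bit 14: prefix='0' (no match yet)
Bit 15: prefix='00' (no match yet)
Bit 16: prefix='000' -> emit 'a', reset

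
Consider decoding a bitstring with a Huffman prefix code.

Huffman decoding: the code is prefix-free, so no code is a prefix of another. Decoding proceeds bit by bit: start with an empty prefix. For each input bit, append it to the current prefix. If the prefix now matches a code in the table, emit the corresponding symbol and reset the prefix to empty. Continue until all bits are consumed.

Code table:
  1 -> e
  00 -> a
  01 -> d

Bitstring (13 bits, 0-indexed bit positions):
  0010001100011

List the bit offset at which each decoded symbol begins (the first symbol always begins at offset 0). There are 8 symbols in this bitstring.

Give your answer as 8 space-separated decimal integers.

Answer: 0 2 3 5 7 8 10 12

Derivation:
Bit 0: prefix='0' (no match yet)
Bit 1: prefix='00' -> emit 'a', reset
Bit 2: prefix='1' -> emit 'e', reset
Bit 3: prefix='0' (no match yet)
Bit 4: prefix='00' -> emit 'a', reset
Bit 5: prefix='0' (no match yet)
Bit 6: prefix='01' -> emit 'd', reset
Bit 7: prefix='1' -> emit 'e', reset
Bit 8: prefix='0' (no match yet)
Bit 9: prefix='00' -> emit 'a', reset
Bit 10: prefix='0' (no match yet)
Bit 11: prefix='01' -> emit 'd', reset
Bit 12: prefix='1' -> emit 'e', reset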